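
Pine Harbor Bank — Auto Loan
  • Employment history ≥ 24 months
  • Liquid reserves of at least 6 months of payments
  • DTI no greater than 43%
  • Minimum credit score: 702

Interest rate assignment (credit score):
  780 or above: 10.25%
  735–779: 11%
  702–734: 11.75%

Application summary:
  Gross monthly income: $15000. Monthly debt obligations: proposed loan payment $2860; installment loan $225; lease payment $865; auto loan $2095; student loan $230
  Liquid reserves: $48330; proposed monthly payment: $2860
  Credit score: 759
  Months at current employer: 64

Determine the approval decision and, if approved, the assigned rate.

Approved at 11%

Credit score 759 ≥ 702 (meets minimum)
Employment 64 ≥ 24 months
Reserves: 48,330 ÷ 2,860 = 16.9 months (meets 6-month minimum)
Total monthly debts = (2,860 + 225 + 865 + 2,095 + 230) = 6,275. DTI: 6,275 ÷ 15,000 = 41.8%, within the 43% cap
All requirements met. Score 759 falls in the 735–779 tier → 11%.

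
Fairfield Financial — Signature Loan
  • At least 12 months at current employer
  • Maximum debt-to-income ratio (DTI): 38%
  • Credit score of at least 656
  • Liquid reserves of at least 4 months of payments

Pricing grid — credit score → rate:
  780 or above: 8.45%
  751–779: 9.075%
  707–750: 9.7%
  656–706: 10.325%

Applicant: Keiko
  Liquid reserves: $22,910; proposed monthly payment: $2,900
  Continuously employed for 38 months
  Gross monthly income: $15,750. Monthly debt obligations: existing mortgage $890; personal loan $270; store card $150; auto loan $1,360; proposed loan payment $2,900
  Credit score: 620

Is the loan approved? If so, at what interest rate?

Credit score 620 < 656 (below minimum)
Liquid reserves cover 22,910/2,900 = 7.9 months — ≥ 4 required
Total monthly debts = (890 + 270 + 150 + 1,360 + 2,900) = 5,570. DTI: 5,570 ÷ 15,750 = 35.4%, within the 38% cap
Employment 38 ≥ 12 months
Not all requirements met → denied.

Denied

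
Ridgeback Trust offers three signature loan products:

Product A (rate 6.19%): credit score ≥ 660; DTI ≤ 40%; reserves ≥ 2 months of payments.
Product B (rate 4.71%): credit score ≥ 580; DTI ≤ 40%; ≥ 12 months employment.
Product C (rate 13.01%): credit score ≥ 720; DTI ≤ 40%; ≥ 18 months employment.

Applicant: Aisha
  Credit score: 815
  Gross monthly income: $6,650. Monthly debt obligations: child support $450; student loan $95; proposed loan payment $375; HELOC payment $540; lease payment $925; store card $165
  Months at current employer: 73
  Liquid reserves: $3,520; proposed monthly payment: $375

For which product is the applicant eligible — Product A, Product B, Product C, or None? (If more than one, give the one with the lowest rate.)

Total debts = (450 + 95 + 375 + 540 + 925 + 165) = 2,550; DTI = 2,550/6,650 = 38.3%.
Reserves = 3,520/375 = 9.4 months.
Product A: score 815 ≥ 660; DTI 38.3% ≤ 40%; reserves 9.4 ≥ 2 mo → qualifies.
Product B: score 815 ≥ 580; DTI 38.3% ≤ 40%; employment 73 ≥ 12 mo → qualifies.
Product C: score 815 ≥ 720; DTI 38.3% ≤ 40%; employment 73 ≥ 18 mo → qualifies.
Qualifying: Product A, Product B, Product C. Lowest rate is 4.71% → Product B.

Product B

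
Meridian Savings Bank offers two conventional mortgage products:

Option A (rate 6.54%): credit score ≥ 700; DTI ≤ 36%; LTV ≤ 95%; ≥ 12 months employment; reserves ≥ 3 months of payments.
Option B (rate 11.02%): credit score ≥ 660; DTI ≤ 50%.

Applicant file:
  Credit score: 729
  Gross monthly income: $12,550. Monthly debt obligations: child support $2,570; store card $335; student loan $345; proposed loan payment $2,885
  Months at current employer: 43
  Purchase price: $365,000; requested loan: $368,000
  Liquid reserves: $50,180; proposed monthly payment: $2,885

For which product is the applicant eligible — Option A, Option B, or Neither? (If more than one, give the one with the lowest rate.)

Total debts = (2,570 + 335 + 345 + 2,885) = 6,135; DTI = 6,135/12,550 = 48.9%.
LTV = 368,000/365,000 = 100.8%.
Reserves = 50,180/2,885 = 17.4 months.
Option A: score 729 ≥ 700; DTI 48.9% > 36%; LTV 100.8% > 95%; employment 43 ≥ 12 mo; reserves 17.4 ≥ 3 mo → does not qualify.
Option B: score 729 ≥ 660; DTI 48.9% ≤ 50% → qualifies.

Option B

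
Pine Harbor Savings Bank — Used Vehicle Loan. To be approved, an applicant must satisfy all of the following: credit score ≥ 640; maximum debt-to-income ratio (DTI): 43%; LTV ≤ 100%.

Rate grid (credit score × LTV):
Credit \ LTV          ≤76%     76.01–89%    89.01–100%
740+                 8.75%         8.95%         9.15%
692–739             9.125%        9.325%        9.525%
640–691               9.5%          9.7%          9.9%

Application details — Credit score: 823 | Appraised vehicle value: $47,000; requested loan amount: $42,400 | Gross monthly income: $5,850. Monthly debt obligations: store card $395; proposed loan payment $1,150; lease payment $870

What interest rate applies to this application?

9.15%

Credit score 823 ≥ 640; Total monthly debts = (395 + 1,150 + 870) = 2,415. DTI = 2,415/5,850 = 41.3% ≤ 43%
Loan-to-value = 42,400/47,000 = 90.2% — pass (100% max)
Score 823 is in the 740+ band; LTV 90.2% is in the 89.01–100% band → 9.15%.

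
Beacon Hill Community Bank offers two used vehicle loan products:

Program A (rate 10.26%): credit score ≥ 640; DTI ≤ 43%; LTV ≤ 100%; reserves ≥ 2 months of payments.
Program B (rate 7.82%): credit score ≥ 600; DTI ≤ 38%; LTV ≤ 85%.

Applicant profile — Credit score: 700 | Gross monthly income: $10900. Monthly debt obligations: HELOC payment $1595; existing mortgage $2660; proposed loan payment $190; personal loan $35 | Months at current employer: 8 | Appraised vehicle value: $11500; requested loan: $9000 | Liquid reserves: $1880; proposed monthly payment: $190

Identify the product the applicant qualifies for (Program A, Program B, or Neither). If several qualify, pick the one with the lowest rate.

Total debts = (1,595 + 2,660 + 190 + 35) = 4,480; DTI = 4,480/10,900 = 41.1%.
LTV = 9,000/11,500 = 78.3%.
Reserves = 1,880/190 = 9.9 months.
Program A: score 700 ≥ 640; DTI 41.1% ≤ 43%; LTV 78.3% ≤ 100%; reserves 9.9 ≥ 2 mo → qualifies.
Program B: score 700 ≥ 600; DTI 41.1% > 38%; LTV 78.3% ≤ 85% → does not qualify.

Program A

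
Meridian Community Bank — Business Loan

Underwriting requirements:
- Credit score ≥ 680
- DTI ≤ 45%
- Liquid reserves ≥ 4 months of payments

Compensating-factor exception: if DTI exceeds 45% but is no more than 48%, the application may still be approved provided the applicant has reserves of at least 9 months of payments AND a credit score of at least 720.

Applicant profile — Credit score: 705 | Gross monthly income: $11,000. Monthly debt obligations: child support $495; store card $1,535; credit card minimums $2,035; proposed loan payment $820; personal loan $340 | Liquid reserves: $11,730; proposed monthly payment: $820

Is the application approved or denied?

Denied

Credit score 705 ≥ 680 (meets base)
Total debts = (495 + 1,535 + 2,035 + 820 + 340) = 5,225. DTI = 5,225/11,000 = 47.5% > 45% — standard DTI limit exceeded.
Liquid reserves cover 11,730/820 = 14.3 months — ≥ 4 required
47.5% falls in the override range (45%–48%), so the compensating-factor test applies.
Override check — reserves: 14.3 mo (ok); score: 705 (below 720).
Compensating-factor requirement not fully met.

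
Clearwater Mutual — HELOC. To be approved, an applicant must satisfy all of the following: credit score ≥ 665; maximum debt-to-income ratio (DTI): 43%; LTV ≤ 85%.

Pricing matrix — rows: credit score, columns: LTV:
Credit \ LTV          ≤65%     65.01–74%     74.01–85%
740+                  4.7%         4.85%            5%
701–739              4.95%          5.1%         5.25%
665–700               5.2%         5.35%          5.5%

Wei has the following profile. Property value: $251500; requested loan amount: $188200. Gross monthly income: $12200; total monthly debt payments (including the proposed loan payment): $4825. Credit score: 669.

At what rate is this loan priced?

Credit score 669 ≥ 665; Debt-to-income = 4,825/12,200 = 39.5% — meets 43% limit
LTV: 188,200 ÷ 251,500 = 74.8%, within 85% cap
Credit 669 → row 665–700; LTV 74.8% → column 74.01–85%. Grid cell → 5.5%.

5.5%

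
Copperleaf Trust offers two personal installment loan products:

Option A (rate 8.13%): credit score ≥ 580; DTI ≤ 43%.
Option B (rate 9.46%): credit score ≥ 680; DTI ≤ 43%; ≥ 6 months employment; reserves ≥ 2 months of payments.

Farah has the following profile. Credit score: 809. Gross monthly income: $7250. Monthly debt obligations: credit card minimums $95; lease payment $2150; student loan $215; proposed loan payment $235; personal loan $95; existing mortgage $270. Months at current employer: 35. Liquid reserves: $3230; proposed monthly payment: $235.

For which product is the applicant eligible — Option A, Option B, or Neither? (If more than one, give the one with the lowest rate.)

Total debts = (95 + 2,150 + 215 + 235 + 95 + 270) = 3,060; DTI = 3,060/7,250 = 42.2%.
Reserves = 3,230/235 = 13.7 months.
Option A: score 809 ≥ 580; DTI 42.2% ≤ 43% → qualifies.
Option B: score 809 ≥ 680; DTI 42.2% ≤ 43%; employment 35 ≥ 6 mo; reserves 13.7 ≥ 2 mo → qualifies.
Qualifying: Option A, Option B. Lowest rate is 8.13% → Option A.

Option A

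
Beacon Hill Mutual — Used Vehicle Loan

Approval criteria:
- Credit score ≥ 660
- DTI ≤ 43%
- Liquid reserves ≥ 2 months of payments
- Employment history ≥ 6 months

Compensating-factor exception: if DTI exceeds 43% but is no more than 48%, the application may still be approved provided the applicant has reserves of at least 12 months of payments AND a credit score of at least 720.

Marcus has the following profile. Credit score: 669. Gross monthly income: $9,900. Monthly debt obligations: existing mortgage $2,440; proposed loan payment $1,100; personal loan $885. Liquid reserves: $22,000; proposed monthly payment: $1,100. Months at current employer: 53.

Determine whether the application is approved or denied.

Denied

Credit score 669 ≥ 660 (meets base)
Total debts = (2,440 + 1,100 + 885) = 4,425. DTI: 4,425 ÷ 9,900 = 44.7%, over the 43% base limit.
Liquid reserves cover 22,000/1,100 = 20.0 months — ≥ 2 required
Employment 53 ≥ 6 months
DTI 44.7% is within the 43%–48% exception band; checking compensating factors.
Override check — reserves: 20.0 mo (ok); score: 669 (below 720).
Override conditions not both satisfied; exception does not apply.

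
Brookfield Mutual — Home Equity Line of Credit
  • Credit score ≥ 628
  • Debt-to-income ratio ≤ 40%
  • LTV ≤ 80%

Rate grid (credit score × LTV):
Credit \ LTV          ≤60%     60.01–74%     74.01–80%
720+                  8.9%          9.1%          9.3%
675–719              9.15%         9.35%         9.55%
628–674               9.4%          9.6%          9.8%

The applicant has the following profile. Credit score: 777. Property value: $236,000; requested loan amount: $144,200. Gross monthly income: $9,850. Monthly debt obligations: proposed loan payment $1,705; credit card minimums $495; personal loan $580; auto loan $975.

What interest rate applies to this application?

9.1%

Credit score 777 ≥ 628; Total monthly debts = (1,705 + 495 + 580 + 975) = 3,755. DTI = 3,755/9,850 = 38.1% ≤ 40%
Loan-to-value = 144,200/236,000 = 61.1% — pass (80% max)
Row: 777 falls in 720+. Column: 61.1% falls in 60.01–74%. Rate = 9.1%.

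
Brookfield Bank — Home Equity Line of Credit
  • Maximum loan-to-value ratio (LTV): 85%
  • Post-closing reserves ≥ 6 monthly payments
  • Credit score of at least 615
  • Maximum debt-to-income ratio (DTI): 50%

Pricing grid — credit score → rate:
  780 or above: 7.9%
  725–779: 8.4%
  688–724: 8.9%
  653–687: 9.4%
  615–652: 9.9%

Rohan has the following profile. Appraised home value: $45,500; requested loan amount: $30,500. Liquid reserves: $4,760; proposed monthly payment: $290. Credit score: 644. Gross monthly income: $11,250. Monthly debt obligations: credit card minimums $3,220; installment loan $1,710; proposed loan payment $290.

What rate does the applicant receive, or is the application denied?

Credit score 644 ≥ 615 (meets minimum)
Loan-to-value = 30,500/45,500 = 67% — pass (85% max)
Total monthly debts = (3,220 + 1,710 + 290) = 5,220. DTI: 5,220 ÷ 11,250 = 46.4%, within the 50% cap
Reserves: 4,760 ÷ 290 = 16.4 months (meets 6-month minimum)
All requirements met. Score 644 falls in the 615–652 tier → 9.9%.

Approved at 9.9%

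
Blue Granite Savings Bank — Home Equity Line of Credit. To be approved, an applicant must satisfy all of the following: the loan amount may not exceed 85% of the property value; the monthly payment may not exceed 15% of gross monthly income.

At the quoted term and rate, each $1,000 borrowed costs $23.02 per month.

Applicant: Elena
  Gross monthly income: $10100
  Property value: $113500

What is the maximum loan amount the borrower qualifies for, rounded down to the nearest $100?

Payment cap: 15% × $10,100 = $1,515/month.
At $23.02 per $1,000, that supports 1,515/23.02 × 1,000 ≈ $65,812 → $65,800.
LTV cap: 85% × $113,500 = $96,475 → $96,400.
Binding constraint: payment-to-income.

$65,800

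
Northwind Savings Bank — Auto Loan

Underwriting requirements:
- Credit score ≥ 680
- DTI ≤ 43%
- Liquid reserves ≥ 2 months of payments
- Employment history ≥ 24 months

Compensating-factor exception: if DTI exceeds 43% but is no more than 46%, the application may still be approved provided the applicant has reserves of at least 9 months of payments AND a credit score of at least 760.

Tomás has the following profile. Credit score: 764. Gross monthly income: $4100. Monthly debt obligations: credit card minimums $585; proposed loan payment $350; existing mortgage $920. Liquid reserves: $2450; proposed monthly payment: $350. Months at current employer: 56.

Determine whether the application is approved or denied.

Credit score 764 ≥ 680 (meets base)
Total debts = (585 + 350 + 920) = 1,855. DTI: 1,855 ÷ 4,100 = 45.2%, over the 43% base limit.
Reserves = 2,450/350 = 7.0 months ≥ 2
Employment 56 ≥ 24 months
45.2% falls in the override range (43%–46%), so the compensating-factor test applies.
Reserves 7.0 < 9 months; credit score 764 ≥ 760.
Override conditions not both satisfied; exception does not apply.

Denied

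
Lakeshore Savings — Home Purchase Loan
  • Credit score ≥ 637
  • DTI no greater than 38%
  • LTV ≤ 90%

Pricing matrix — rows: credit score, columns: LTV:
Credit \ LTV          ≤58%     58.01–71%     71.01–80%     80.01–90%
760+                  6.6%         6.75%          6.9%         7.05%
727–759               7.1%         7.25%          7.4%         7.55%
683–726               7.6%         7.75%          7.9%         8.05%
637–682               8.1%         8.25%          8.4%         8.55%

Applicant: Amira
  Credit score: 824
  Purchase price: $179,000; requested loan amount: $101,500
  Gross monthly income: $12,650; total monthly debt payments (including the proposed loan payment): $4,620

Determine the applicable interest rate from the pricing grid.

Credit score 824 ≥ 637; DTI = 4,620/12,650 = 36.5% ≤ 38%
Loan-to-value = 101,500/179,000 = 56.7% — pass (90% max)
Credit 824 → row 760+; LTV 56.7% → column ≤58%. Grid cell → 6.6%.

6.6%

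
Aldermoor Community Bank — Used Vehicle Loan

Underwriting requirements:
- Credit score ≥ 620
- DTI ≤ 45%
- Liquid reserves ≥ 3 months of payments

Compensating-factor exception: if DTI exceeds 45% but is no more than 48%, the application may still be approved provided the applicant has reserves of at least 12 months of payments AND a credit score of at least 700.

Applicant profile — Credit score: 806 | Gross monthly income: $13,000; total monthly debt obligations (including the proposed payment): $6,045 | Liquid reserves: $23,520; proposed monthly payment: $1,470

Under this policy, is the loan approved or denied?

Credit score 806 ≥ 620 (meets base)
DTI = 6,045/13,000 = 46.5% > 45% — standard DTI limit exceeded.
Reserves = 23,520/1,470 = 16.0 months ≥ 3
DTI 46.5% is within the 45%–48% exception band; checking compensating factors.
Override check — reserves: 16.0 mo (ok); score: 806 (ok).
Both compensating conditions met → exception applies.

Approved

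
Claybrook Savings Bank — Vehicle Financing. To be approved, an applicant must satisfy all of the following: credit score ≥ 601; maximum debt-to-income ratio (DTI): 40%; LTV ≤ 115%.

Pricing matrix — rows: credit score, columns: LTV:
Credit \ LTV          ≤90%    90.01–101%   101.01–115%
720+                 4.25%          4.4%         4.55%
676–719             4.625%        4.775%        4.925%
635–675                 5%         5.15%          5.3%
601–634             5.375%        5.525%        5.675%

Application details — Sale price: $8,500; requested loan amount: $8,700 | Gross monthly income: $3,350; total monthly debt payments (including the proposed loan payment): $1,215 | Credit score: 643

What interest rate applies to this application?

Credit score 643 ≥ 601; DTI: 1,215 ÷ 3,350 = 36.3%, within the 40% cap
Loan-to-value = 8,700/8,500 = 102.4% — pass (115% max)
Row: 643 falls in 635–675. Column: 102.4% falls in 101.01–115%. Rate = 5.3%.

5.3%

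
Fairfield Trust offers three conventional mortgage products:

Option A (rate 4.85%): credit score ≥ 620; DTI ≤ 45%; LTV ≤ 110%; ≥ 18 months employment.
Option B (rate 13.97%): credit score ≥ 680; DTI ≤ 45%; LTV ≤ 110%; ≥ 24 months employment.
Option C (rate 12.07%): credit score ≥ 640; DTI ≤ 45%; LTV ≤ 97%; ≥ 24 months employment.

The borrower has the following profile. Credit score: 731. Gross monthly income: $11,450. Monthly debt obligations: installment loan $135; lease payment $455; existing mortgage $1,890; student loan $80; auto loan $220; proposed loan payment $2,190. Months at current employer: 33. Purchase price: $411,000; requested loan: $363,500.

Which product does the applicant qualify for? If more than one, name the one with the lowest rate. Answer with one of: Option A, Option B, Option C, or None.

Total debts = (135 + 455 + 1,890 + 80 + 220 + 2,190) = 4,970; DTI = 4,970/11,450 = 43.4%.
LTV = 363,500/411,000 = 88.4%.
Option A: score 731 ≥ 620; DTI 43.4% ≤ 45%; LTV 88.4% ≤ 110%; employment 33 ≥ 18 mo → qualifies.
Option B: score 731 ≥ 680; DTI 43.4% ≤ 45%; LTV 88.4% ≤ 110%; employment 33 ≥ 24 mo → qualifies.
Option C: score 731 ≥ 640; DTI 43.4% ≤ 45%; LTV 88.4% ≤ 97%; employment 33 ≥ 24 mo → qualifies.
Qualifying: Option A, Option B, Option C. Lowest rate is 4.85% → Option A.

Option A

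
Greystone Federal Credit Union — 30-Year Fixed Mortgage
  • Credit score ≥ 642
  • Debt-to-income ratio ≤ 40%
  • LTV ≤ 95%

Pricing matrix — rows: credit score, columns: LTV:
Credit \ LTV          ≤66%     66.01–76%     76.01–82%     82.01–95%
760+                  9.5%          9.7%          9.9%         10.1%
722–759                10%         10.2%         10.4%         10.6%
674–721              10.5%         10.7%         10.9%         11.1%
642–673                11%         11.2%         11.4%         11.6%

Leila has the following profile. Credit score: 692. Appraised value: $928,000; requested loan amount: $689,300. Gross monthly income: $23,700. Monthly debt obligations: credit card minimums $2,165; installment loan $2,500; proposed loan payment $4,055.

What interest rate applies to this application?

Credit score 692 ≥ 642; Total monthly debts = (2,165 + 2,500 + 4,055) = 8,720. DTI: 8,720 ÷ 23,700 = 36.8%, within the 40% cap
LTV = 689,300/928,000 = 74.3% ≤ 95%
Row: 692 falls in 674–721. Column: 74.3% falls in 66.01–76%. Rate = 10.7%.

10.7%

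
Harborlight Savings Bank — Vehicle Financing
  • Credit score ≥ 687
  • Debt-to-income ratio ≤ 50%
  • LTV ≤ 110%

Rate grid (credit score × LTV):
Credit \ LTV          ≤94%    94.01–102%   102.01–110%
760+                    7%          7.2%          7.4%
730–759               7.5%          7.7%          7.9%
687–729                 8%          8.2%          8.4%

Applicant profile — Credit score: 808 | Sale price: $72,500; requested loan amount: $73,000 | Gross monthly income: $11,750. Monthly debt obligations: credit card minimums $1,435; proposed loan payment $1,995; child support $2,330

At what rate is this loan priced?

Credit score 808 ≥ 687; Total monthly debts = (1,435 + 1,995 + 2,330) = 5,760. DTI: 5,760 ÷ 11,750 = 49%, within the 50% cap
LTV: 73,000 ÷ 72,500 = 100.7%, within 110% cap
Score 808 is in the 760+ band; LTV 100.7% is in the 94.01–102% band → 7.2%.

7.2%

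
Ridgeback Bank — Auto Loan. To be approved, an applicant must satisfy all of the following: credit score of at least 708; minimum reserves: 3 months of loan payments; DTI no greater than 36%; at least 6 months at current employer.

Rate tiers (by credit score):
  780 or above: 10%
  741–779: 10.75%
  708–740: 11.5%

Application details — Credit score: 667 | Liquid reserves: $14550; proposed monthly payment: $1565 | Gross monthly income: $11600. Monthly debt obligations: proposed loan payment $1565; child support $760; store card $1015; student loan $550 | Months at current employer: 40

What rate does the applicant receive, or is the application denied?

Credit score 667 < 708 (below minimum)
Liquid reserves cover 14,550/1,565 = 9.3 months — ≥ 3 required
Employment 40 ≥ 6 months
Total monthly debts = (1,565 + 760 + 1,015 + 550) = 3,890. Debt-to-income = 3,890/11,600 = 33.5% — meets 36% limit
Not all requirements met → denied.

Denied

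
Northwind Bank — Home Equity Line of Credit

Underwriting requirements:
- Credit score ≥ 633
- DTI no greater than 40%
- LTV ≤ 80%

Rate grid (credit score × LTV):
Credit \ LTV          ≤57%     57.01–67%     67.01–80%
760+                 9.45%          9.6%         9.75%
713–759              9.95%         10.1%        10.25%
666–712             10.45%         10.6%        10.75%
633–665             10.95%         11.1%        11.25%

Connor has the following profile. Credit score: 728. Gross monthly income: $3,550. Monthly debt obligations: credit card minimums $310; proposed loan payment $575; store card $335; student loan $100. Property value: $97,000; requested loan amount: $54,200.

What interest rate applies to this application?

9.95%

Credit score 728 ≥ 633; Total monthly debts = (310 + 575 + 335 + 100) = 1,320. DTI: 1,320 ÷ 3,550 = 37.2%, within the 40% cap
LTV: 54,200 ÷ 97,000 = 55.9%, within 80% cap
Row: 728 falls in 713–759. Column: 55.9% falls in ≤57%. Rate = 9.95%.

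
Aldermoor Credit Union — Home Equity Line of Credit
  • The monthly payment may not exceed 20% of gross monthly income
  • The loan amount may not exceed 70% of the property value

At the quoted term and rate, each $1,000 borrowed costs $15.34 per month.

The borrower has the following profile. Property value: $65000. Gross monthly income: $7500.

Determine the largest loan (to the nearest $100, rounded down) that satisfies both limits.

Payment cap: 20% × $7,500 = $1,500/month.
At $15.34 per $1,000, that supports 1,500/15.34 × 1,000 ≈ $97,783 → $97,700.
LTV cap: 70% × $65,000 = $45,500 → $45,500.
Binding constraint: loan-to-value.

$45,500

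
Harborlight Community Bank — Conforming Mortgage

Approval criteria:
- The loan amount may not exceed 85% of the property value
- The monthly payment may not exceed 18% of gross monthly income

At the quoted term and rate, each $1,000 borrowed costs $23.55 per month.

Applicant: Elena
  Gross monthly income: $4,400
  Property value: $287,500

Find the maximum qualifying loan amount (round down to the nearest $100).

Payment cap: 18% × $4,400 = $792/month.
At $23.55 per $1,000, that supports 792/23.55 × 1,000 ≈ $33,630 → $33,600.
LTV cap: 85% × $287,500 = $244,375 → $244,300.
Binding constraint: payment-to-income.

$33,600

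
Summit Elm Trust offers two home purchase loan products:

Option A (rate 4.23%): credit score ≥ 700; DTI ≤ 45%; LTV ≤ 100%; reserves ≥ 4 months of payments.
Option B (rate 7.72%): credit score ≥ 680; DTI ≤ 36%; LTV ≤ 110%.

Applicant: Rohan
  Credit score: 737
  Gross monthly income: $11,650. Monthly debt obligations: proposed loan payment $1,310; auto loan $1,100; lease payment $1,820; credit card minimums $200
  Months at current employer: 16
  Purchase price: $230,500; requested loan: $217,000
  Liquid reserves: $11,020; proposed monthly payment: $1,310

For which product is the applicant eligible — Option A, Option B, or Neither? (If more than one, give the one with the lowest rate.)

Total debts = (1,310 + 1,100 + 1,820 + 200) = 4,430; DTI = 4,430/11,650 = 38%.
LTV = 217,000/230,500 = 94.1%.
Reserves = 11,020/1,310 = 8.4 months.
Option A: score 737 ≥ 700; DTI 38% ≤ 45%; LTV 94.1% ≤ 100%; reserves 8.4 ≥ 4 mo → qualifies.
Option B: score 737 ≥ 680; DTI 38% > 36%; LTV 94.1% ≤ 110% → does not qualify.

Option A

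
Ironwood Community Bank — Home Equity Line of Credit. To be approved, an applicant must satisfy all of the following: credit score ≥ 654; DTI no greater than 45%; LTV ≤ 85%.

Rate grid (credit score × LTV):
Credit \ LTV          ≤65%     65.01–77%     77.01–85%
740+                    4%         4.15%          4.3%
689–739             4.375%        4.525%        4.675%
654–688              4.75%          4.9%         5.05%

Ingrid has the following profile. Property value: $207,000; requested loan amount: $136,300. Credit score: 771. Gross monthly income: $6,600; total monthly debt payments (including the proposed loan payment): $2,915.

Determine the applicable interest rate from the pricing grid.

Credit score 771 ≥ 654; DTI = 2,915/6,600 = 44.2% ≤ 45%
LTV: 136,300 ÷ 207,000 = 65.8%, within 85% cap
Score 771 is in the 740+ band; LTV 65.8% is in the 65.01–77% band → 4.15%.

4.15%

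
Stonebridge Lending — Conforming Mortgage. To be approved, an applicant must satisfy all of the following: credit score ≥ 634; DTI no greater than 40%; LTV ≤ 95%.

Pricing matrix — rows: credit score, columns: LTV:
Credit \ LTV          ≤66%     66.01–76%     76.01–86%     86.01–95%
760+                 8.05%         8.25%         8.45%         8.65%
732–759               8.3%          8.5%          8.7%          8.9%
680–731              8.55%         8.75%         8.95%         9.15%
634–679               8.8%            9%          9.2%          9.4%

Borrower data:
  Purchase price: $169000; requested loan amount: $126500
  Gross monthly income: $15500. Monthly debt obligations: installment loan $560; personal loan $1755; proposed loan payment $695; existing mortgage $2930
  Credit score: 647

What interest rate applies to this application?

9%

Credit score 647 ≥ 634; Total monthly debts = (560 + 1,755 + 695 + 2,930) = 5,940. DTI: 5,940 ÷ 15,500 = 38.3%, within the 40% cap
LTV: 126,500 ÷ 169,000 = 74.9%, within 95% cap
Row: 647 falls in 634–679. Column: 74.9% falls in 66.01–76%. Rate = 9%.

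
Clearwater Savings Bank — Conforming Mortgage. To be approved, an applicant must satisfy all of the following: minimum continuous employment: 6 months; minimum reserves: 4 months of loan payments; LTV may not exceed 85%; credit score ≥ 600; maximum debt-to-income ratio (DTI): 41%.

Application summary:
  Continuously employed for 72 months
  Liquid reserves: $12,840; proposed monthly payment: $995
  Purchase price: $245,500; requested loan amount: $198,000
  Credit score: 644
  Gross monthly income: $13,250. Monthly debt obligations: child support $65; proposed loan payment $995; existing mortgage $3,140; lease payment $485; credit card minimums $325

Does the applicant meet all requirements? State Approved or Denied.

Employment 72 ≥ 6 months
Liquid reserves cover 12,840/995 = 12.9 months — ≥ 4 required
Loan-to-value = 198,000/245,500 = 80.7% — pass (85% max)
Credit score 644 ≥ 600 (meets)
Total monthly debts = (65 + 995 + 3,140 + 485 + 325) = 5,010. DTI = 5,010/13,250 = 37.8% ≤ 41%
All criteria satisfied.

Approved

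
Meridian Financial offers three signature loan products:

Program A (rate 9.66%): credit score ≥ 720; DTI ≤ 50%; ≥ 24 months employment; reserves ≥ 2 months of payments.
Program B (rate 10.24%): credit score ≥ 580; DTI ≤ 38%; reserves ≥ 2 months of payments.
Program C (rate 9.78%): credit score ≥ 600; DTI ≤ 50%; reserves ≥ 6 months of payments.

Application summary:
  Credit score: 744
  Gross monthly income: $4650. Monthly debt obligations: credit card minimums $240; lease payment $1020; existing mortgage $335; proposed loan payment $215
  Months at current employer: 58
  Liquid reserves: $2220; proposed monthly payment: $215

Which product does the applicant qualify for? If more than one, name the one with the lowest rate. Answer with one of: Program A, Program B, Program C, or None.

Total debts = (240 + 1,020 + 335 + 215) = 1,810; DTI = 1,810/4,650 = 38.9%.
Reserves = 2,220/215 = 10.3 months.
Program A: score 744 ≥ 720; DTI 38.9% ≤ 50%; employment 58 ≥ 24 mo; reserves 10.3 ≥ 2 mo → qualifies.
Program B: score 744 ≥ 580; DTI 38.9% > 38%; reserves 10.3 ≥ 2 mo → does not qualify.
Program C: score 744 ≥ 600; DTI 38.9% ≤ 50%; reserves 10.3 ≥ 6 mo → qualifies.
Qualifying: Program A, Program C. Lowest rate is 9.66% → Program A.

Program A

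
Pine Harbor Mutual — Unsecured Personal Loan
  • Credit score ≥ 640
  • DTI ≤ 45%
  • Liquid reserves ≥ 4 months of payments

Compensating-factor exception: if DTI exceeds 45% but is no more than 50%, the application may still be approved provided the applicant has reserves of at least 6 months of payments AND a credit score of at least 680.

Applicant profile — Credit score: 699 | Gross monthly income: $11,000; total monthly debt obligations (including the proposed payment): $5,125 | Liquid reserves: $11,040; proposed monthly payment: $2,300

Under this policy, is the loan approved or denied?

Credit score 699 ≥ 640 (meets base)
DTI = 5,125/11,000 = 46.6% > 45% — standard DTI limit exceeded.
Reserves: 11,040 ÷ 2,300 = 4.8 months (meets 4-month minimum)
46.6% falls in the override range (45%–50%), so the compensating-factor test applies.
Override check — reserves: 4.8 mo (short of 6); score: 699 (ok).
Compensating-factor requirement not fully met.

Denied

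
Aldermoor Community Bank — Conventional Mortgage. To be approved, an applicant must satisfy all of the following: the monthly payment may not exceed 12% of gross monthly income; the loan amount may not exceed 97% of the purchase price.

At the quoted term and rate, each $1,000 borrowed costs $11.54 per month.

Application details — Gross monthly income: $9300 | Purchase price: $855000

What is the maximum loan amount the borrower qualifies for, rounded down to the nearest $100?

$96,700

Payment cap: 12% × $9,300 = $1,116/month.
At $11.54 per $1,000, that supports 1,116/11.54 × 1,000 ≈ $96,707 → $96,700.
LTV cap: 97% × $855,000 = $829,350 → $829,300.
Binding constraint: payment-to-income.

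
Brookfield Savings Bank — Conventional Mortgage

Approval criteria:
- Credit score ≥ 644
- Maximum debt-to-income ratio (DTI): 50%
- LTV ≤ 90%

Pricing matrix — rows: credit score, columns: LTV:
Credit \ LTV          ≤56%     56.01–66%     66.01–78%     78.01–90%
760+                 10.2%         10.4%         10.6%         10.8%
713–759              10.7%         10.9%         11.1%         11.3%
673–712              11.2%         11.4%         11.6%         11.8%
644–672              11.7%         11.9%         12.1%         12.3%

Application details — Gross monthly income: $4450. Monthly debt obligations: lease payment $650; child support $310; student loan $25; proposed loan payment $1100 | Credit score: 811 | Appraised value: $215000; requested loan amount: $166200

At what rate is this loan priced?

10.6%

Credit score 811 ≥ 644; Total monthly debts = (650 + 310 + 25 + 1,100) = 2,085. DTI: 2,085 ÷ 4,450 = 46.9%, within the 50% cap
LTV: 166,200 ÷ 215,000 = 77.3%, within 90% cap
Row: 811 falls in 760+. Column: 77.3% falls in 66.01–78%. Rate = 10.6%.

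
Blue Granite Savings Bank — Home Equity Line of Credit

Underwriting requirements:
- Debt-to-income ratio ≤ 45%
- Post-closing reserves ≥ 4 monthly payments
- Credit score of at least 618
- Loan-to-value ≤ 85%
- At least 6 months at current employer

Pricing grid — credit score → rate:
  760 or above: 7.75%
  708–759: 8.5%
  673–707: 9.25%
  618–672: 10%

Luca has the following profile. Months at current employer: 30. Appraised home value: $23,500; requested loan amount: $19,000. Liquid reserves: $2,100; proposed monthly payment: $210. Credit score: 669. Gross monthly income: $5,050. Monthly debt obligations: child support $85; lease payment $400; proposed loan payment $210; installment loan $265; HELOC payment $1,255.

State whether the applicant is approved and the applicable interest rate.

Approved at 10%

Credit score 669 ≥ 618 (meets minimum)
Liquid reserves cover 2,100/210 = 10.0 months — ≥ 4 required
LTV: 19,000 ÷ 23,500 = 80.9%, within 85% cap
Employment 30 ≥ 6 months
Total monthly debts = (85 + 400 + 210 + 265 + 1,255) = 2,215. DTI: 2,215 ÷ 5,050 = 43.9%, within the 45% cap
All requirements met. Score 669 falls in the 618–672 tier → 10%.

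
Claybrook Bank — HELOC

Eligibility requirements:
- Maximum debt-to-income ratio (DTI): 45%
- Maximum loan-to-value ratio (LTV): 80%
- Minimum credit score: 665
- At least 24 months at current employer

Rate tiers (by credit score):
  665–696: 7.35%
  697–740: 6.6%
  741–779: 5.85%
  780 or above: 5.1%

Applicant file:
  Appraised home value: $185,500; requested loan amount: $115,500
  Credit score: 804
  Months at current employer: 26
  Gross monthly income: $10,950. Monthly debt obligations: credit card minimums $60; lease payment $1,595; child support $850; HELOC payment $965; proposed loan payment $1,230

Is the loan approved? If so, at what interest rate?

Credit score 804 ≥ 665 (meets minimum)
Loan-to-value = 115,500/185,500 = 62.3% — pass (80% max)
Total monthly debts = (60 + 1,595 + 850 + 965 + 1,230) = 4,700. Debt-to-income = 4,700/10,950 = 42.9% — meets 45% limit
Employment 26 ≥ 24 months
All requirements met. Score 804 falls in the 780 or above tier → 5.1%.

Approved at 5.1%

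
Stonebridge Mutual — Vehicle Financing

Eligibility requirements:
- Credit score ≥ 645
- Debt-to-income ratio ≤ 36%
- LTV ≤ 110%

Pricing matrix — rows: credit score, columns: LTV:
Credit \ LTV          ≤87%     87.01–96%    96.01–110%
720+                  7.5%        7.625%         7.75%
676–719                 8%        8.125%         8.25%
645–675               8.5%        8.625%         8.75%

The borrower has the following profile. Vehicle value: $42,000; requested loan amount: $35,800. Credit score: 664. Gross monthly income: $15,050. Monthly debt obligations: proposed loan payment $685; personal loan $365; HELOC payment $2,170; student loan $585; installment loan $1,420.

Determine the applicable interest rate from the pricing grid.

8.5%

Credit score 664 ≥ 645; Total monthly debts = (685 + 365 + 2,170 + 585 + 1,420) = 5,225. DTI: 5,225 ÷ 15,050 = 34.7%, within the 36% cap
LTV: 35,800 ÷ 42,000 = 85.2%, within 110% cap
Credit 664 → row 645–675; LTV 85.2% → column ≤87%. Grid cell → 8.5%.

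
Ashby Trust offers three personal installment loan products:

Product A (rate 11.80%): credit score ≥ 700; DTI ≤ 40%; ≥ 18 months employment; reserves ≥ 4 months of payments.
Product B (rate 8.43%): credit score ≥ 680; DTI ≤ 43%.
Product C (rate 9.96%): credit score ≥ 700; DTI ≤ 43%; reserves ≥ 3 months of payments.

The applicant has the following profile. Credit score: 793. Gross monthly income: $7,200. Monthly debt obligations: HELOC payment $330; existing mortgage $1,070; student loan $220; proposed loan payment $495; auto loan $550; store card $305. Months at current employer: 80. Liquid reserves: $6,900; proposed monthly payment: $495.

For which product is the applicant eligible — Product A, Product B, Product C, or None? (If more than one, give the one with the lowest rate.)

Total debts = (330 + 1,070 + 220 + 495 + 550 + 305) = 2,970; DTI = 2,970/7,200 = 41.2%.
Reserves = 6,900/495 = 13.9 months.
Product A: score 793 ≥ 700; DTI 41.2% > 40%; employment 80 ≥ 18 mo; reserves 13.9 ≥ 4 mo → does not qualify.
Product B: score 793 ≥ 680; DTI 41.2% ≤ 43% → qualifies.
Product C: score 793 ≥ 700; DTI 41.2% ≤ 43%; reserves 13.9 ≥ 3 mo → qualifies.
Qualifying: Product B, Product C. Lowest rate is 8.43% → Product B.

Product B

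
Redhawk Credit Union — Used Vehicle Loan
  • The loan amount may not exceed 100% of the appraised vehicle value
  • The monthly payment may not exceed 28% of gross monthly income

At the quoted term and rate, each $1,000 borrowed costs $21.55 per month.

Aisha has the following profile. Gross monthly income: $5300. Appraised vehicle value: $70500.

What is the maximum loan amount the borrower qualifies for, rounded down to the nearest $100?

Payment cap: 28% × $5,300 = $1,484/month.
At $21.55 per $1,000, that supports 1,484/21.55 × 1,000 ≈ $68,863 → $68,800.
LTV cap: 100% × $70,500 = $70,500 → $70,500.
Binding constraint: payment-to-income.

$68,800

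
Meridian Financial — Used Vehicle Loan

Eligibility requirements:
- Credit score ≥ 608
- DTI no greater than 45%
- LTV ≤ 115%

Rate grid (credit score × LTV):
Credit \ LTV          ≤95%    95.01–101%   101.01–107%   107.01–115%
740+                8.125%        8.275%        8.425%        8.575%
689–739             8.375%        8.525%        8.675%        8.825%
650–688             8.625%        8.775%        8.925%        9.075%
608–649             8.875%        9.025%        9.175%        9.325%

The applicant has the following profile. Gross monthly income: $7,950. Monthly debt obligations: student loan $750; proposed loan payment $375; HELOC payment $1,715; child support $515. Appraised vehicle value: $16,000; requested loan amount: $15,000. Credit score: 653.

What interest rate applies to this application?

Credit score 653 ≥ 608; Total monthly debts = (750 + 375 + 1,715 + 515) = 3,355. DTI: 3,355 ÷ 7,950 = 42.2%, within the 45% cap
LTV = 15,000/16,000 = 93.8% ≤ 115%
Score 653 is in the 650–688 band; LTV 93.8% is in the ≤95% band → 8.625%.

8.625%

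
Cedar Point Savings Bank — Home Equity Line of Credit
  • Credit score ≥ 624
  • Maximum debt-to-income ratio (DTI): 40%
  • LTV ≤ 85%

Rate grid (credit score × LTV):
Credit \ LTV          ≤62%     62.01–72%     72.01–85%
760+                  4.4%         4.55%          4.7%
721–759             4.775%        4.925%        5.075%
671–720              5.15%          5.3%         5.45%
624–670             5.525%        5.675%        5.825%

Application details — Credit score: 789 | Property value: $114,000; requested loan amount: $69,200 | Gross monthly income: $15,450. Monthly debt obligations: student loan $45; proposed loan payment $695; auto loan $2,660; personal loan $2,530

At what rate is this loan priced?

Credit score 789 ≥ 624; Total monthly debts = (45 + 695 + 2,660 + 2,530) = 5,930. DTI: 5,930 ÷ 15,450 = 38.4%, within the 40% cap
LTV = 69,200/114,000 = 60.7% ≤ 85%
Score 789 is in the 760+ band; LTV 60.7% is in the ≤62% band → 4.4%.

4.4%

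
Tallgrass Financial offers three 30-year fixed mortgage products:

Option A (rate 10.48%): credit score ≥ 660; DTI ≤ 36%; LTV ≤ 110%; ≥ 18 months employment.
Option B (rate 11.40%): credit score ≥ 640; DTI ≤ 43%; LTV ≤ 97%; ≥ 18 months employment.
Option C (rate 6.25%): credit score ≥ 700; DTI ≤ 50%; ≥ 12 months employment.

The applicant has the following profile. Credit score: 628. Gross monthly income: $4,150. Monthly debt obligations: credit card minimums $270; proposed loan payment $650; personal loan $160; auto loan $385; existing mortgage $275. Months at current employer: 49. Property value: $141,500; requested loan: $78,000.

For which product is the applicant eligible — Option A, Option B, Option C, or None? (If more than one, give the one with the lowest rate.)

Total debts = (270 + 650 + 160 + 385 + 275) = 1,740; DTI = 1,740/4,150 = 41.9%.
LTV = 78,000/141,500 = 55.1%.
Option A: score 628 < 660; DTI 41.9% > 36%; LTV 55.1% ≤ 110%; employment 49 ≥ 18 mo → does not qualify.
Option B: score 628 < 640; DTI 41.9% ≤ 43%; LTV 55.1% ≤ 97%; employment 49 ≥ 18 mo → does not qualify.
Option C: score 628 < 700; DTI 41.9% ≤ 50%; employment 49 ≥ 12 mo → does not qualify.

None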